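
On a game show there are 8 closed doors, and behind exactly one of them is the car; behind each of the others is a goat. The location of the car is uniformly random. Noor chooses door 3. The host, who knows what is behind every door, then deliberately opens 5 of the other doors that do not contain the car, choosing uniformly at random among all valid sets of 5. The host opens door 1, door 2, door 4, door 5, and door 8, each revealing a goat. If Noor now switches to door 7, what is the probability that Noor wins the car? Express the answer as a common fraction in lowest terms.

Consider each possible location of the car in turn.
If it is behind any of doors 1, 2, 4, 5, and 8 (prior 1/8 each): that door was opened and seen not to hold the prize — ruled out; weight (1/8)·0 = 0 each.
If it is behind door 3 (prior 1/8): the host has 21 equally likely choices, so probability 1/21; weight (1/8)·(1/21) = 1/168.
If it is behind either of doors 6 and 7 (prior 1/8 each): the host has 6 equally likely choices, so probability 1/6; weight (1/8)·(1/6) = 1/48 each.
The weights sum to 1/21.
So P(the car behind door 7 | the host opened door 1, door 2, door 4, door 5, and door 8) = (1/48) / (1/21) = 7/16.

7/16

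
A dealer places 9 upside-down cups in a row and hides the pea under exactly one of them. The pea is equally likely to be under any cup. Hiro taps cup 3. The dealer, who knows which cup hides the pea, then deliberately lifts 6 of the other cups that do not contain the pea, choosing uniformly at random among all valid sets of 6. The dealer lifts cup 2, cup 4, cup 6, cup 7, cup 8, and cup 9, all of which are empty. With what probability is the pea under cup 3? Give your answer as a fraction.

Condition on the true location of the pea.
If it is under either of cups 1 and 5 (prior 1/9 each): the dealer has 7 equally likely choices, so probability 1/7; weight (1/9)·(1/7) = 1/63 each.
If it is under any of cups 2, 4, 6, 7, 8, and 9 (prior 1/9 each): that cup was opened and seen not to hold the prize — ruled out; weight (1/9)·0 = 0 each.
If it is under cup 3 (prior 1/9): the dealer has 28 equally likely choices, so probability 1/28; weight (1/9)·(1/28) = 1/252.
The weights sum to 1/28.
So P(the pea under cup 3 | the dealer opened cup 2, cup 4, cup 6, cup 7, cup 8, and cup 9) = (1/252) / (1/28) = 1/9.

1/9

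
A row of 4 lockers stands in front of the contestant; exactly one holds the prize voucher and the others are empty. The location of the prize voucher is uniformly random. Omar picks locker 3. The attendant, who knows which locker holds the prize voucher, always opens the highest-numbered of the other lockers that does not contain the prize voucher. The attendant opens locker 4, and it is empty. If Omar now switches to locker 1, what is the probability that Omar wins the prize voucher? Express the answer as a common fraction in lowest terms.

1/3

Apply Bayes' rule, conditioning on where the prize voucher actually is.
If it is in any of lockers 1, 2, and 3 (prior 1/4 each): locker 4 is the highest-numbered option available, probability 1; weight (1/4)·1 = 1/4 each.
If it is in locker 4 (prior 1/4): the attendant opened locker 4, so this case is ruled out; weight (1/4)·0 = 0.
The weights sum to 3/4.
So P(the prize voucher in locker 1 | the attendant opened locker 4) = (1/4) / (3/4) = 1/3.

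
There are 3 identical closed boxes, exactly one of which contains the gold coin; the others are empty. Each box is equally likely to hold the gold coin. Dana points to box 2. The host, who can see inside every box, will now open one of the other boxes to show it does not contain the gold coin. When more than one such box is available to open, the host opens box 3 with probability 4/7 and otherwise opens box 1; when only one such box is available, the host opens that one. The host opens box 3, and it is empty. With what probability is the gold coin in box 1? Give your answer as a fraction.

7/11

Apply Bayes' rule, conditioning on where the gold coin actually is.
If it is in box 1 (prior 1/3): only box 3 is available, probability 1; weight (1/3)·1 = 1/3.
If it is in box 2 (prior 1/3): box 3 is available, opened with probability 4/7; weight (1/3)·(4/7) = 4/21.
If it is in box 3 (prior 1/3): the host opened box 3, so this case is ruled out; weight (1/3)·0 = 0.
The weights sum to 11/21.
So P(the gold coin in box 1 | the host opened box 3) = (1/3) / (11/21) = 7/11.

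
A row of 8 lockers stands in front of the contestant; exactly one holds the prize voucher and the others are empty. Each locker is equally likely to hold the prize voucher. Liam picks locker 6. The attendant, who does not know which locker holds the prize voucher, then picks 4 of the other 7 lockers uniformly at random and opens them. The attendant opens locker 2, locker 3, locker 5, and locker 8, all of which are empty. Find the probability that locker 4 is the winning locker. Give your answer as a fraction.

Consider each possible location of the prize voucher in turn.
If it is in any of lockers 1, 4, 6, and 7 (prior 1/8 each): the attendant picks exactly this set with probability 1/35 regardless, and none is the prize; weight (1/8)·(1/35) = 1/280 each.
If it is in any of lockers 2, 3, 5, and 8 (prior 1/8 each): that locker was opened and seen not to hold the prize — ruled out; weight (1/8)·0 = 0 each.
The weights sum to 1/70.
So P(the prize voucher in locker 4 | the attendant opened locker 2, locker 3, locker 5, and locker 8) = (1/280) / (1/70) = 1/4.

1/4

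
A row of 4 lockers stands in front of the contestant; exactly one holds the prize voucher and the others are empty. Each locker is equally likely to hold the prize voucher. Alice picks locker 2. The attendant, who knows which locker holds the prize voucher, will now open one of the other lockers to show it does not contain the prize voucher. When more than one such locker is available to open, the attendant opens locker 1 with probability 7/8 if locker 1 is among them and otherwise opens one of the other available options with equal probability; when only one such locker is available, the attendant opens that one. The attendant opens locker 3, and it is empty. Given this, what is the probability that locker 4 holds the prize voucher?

Condition on the true location of the prize voucher.
If it is in locker 1 (prior 1/4): locker 1 holds the prize so is unavailable; the attendant chooses uniformly among the 2 others, probability 1/2; weight (1/4)·(1/2) = 1/8.
If it is in locker 2 (prior 1/4): locker 1 is available but not opened; locker 3 gets probability (1 − 7/8)/2 = 1/16; weight (1/4)·(1/16) = 1/64.
If it is in locker 3 (prior 1/4): the attendant opened locker 3, so this case is ruled out; weight (1/4)·0 = 0.
If it is in locker 4 (prior 1/4): locker 1 is available but not opened, probability 1/8; weight (1/4)·(1/8) = 1/32.
The weights sum to 11/64.
So P(the prize voucher in locker 4 | the attendant opened locker 3) = (1/32) / (11/64) = 2/11.

2/11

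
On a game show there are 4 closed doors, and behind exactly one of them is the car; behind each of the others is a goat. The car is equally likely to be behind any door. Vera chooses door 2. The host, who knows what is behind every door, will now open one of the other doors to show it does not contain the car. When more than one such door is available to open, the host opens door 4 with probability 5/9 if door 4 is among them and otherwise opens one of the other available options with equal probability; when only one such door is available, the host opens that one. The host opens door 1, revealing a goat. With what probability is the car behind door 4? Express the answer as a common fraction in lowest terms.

Consider each possible location of the car in turn.
If it is behind door 1 (prior 1/4): the host opened door 1, so this case is ruled out; weight (1/4)·0 = 0.
If it is behind door 2 (prior 1/4): door 4 is available but not opened; door 1 gets probability (1 − 5/9)/2 = 2/9; weight (1/4)·(2/9) = 1/18.
If it is behind door 3 (prior 1/4): door 4 is available but not opened, probability 4/9; weight (1/4)·(4/9) = 1/9.
If it is behind door 4 (prior 1/4): door 4 holds the prize so is unavailable; the host chooses uniformly among the 2 others, probability 1/2; weight (1/4)·(1/2) = 1/8.
The weights sum to 7/24.
So P(the car behind door 4 | the host opened door 1) = (1/8) / (7/24) = 3/7.

3/7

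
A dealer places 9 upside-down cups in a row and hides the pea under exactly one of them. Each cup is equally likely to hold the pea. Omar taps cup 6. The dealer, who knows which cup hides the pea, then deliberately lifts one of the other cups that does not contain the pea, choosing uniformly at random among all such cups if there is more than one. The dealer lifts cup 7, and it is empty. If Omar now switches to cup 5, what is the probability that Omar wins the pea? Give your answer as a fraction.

8/63

Condition on the true location of the pea.
If it is under any of cups 1, 2, 3, 4, 5, 8, and 9 (prior 1/9 each): the dealer has 7 equally likely choices, so probability 1/7; weight (1/9)·(1/7) = 1/63 each.
If it is under cup 6 (prior 1/9): the dealer has 8 equally likely choices, so probability 1/8; weight (1/9)·(1/8) = 1/72.
If it is under cup 7 (prior 1/9): the dealer opened cup 7, so this case is ruled out; weight (1/9)·0 = 0.
The weights sum to 1/8.
So P(the pea under cup 5 | the dealer opened cup 7) = (1/63) / (1/8) = 8/63.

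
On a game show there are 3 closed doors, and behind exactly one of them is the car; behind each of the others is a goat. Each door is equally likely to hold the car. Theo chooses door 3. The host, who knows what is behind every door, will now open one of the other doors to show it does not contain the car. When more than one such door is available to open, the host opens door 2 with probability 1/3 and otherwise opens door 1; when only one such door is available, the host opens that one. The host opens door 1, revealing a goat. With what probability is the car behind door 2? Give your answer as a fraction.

Condition on the true location of the car.
If it is behind door 1 (prior 1/3): the host opened door 1, so this case is ruled out; weight (1/3)·0 = 0.
If it is behind door 2 (prior 1/3): only door 1 is available, probability 1; weight (1/3)·1 = 1/3.
If it is behind door 3 (prior 1/3): door 2 is available but not opened, probability 2/3; weight (1/3)·(2/3) = 2/9.
The weights sum to 5/9.
So P(the car behind door 2 | the host opened door 1) = (1/3) / (5/9) = 3/5.

3/5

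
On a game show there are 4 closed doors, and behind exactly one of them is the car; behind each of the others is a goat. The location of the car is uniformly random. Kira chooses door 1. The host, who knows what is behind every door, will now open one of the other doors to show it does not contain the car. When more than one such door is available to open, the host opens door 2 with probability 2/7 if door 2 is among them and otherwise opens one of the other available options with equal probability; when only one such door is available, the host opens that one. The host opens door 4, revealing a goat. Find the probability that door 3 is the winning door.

Condition on the true location of the car.
If it is behind door 1 (prior 1/4): door 2 is available but not opened; door 4 gets probability (1 − 2/7)/2 = 5/14; weight (1/4)·(5/14) = 5/56.
If it is behind door 2 (prior 1/4): door 2 holds the prize so is unavailable; the host chooses uniformly among the 2 others, probability 1/2; weight (1/4)·(1/2) = 1/8.
If it is behind door 3 (prior 1/4): door 2 is available but not opened, probability 5/7; weight (1/4)·(5/7) = 5/28.
If it is behind door 4 (prior 1/4): the host opened door 4, so this case is ruled out; weight (1/4)·0 = 0.
The weights sum to 11/28.
So P(the car behind door 3 | the host opened door 4) = (5/28) / (11/28) = 5/11.

5/11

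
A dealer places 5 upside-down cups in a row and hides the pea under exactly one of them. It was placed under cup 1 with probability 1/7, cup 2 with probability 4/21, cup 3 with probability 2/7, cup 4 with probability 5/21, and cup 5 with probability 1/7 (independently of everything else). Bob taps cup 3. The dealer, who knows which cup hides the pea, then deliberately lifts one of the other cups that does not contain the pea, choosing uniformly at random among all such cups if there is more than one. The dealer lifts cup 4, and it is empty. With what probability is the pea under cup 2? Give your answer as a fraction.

8/29

Apply Bayes' rule, conditioning on where the pea actually is.
If it is under either of cups 1 and 5 (prior 1/7 each): the dealer has 3 equally likely choices, so probability 1/3; weight (1/7)·(1/3) = 1/21 each.
If it is under cup 2 (prior 4/21): the dealer has 3 equally likely choices, so probability 1/3; weight (4/21)·(1/3) = 4/63.
If it is under cup 3 (prior 2/7): the dealer has 4 equally likely choices, so probability 1/4; weight (2/7)·(1/4) = 1/14.
If it is under cup 4 (prior 5/21): the dealer opened cup 4, so this case is ruled out; weight (5/21)·0 = 0.
The weights sum to 29/126.
So P(the pea under cup 2 | the dealer opened cup 4) = (4/63) / (29/126) = 8/29.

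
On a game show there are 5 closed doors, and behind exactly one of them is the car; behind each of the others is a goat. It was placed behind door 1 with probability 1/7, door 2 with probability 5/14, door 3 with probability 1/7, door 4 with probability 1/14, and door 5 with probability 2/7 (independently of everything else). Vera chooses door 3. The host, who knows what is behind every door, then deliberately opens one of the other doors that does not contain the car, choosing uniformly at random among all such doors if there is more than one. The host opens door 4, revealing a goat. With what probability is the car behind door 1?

4/25

Apply Bayes' rule, conditioning on where the car actually is.
If it is behind door 1 (prior 1/7): the host has 3 equally likely choices, so probability 1/3; weight (1/7)·(1/3) = 1/21.
If it is behind door 2 (prior 5/14): the host has 3 equally likely choices, so probability 1/3; weight (5/14)·(1/3) = 5/42.
If it is behind door 3 (prior 1/7): the host has 4 equally likely choices, so probability 1/4; weight (1/7)·(1/4) = 1/28.
If it is behind door 4 (prior 1/14): the host opened door 4, so this case is ruled out; weight (1/14)·0 = 0.
If it is behind door 5 (prior 2/7): the host has 3 equally likely choices, so probability 1/3; weight (2/7)·(1/3) = 2/21.
The weights sum to 25/84.
So P(the car behind door 1 | the host opened door 4) = (1/21) / (25/84) = 4/25.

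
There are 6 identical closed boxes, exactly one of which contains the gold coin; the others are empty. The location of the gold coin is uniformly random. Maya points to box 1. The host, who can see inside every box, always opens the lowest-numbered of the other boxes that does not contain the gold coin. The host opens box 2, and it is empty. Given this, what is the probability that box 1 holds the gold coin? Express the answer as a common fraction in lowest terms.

Consider each possible location of the gold coin in turn.
If it is in any of boxes 1, 3, 4, 5, and 6 (prior 1/6 each): box 2 is the lowest-numbered option available, probability 1; weight (1/6)·1 = 1/6 each.
If it is in box 2 (prior 1/6): the host opened box 2, so this case is ruled out; weight (1/6)·0 = 0.
The weights sum to 5/6.
So P(the gold coin in box 1 | the host opened box 2) = (1/6) / (5/6) = 1/5.

1/5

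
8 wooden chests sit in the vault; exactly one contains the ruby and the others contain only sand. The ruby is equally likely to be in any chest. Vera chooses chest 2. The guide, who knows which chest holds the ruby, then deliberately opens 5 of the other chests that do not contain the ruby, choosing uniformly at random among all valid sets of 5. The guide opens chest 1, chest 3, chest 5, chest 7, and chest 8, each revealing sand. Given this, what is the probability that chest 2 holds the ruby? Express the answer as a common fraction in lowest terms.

1/8

Consider each possible location of the ruby in turn.
If it is in any of chests 1, 3, 5, 7, and 8 (prior 1/8 each): that chest was opened and seen not to hold the prize — ruled out; weight (1/8)·0 = 0 each.
If it is in chest 2 (prior 1/8): the guide has 21 equally likely choices, so probability 1/21; weight (1/8)·(1/21) = 1/168.
If it is in either of chests 4 and 6 (prior 1/8 each): the guide has 6 equally likely choices, so probability 1/6; weight (1/8)·(1/6) = 1/48 each.
The weights sum to 1/21.
So P(the ruby in chest 2 | the guide opened chest 1, chest 3, chest 5, chest 7, and chest 8) = (1/168) / (1/21) = 1/8.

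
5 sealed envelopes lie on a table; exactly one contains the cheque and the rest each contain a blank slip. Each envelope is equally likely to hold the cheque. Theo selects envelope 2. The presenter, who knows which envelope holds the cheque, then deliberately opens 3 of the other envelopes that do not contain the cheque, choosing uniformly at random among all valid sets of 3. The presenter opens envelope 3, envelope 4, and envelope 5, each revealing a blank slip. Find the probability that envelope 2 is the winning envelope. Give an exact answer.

1/5

Apply Bayes' rule, conditioning on where the cheque actually is.
If it is in envelope 1 (prior 1/5): the presenter has no choice, probability 1; weight (1/5)·1 = 1/5.
If it is in envelope 2 (prior 1/5): the presenter has 4 equally likely choices, so probability 1/4; weight (1/5)·(1/4) = 1/20.
If it is in any of envelopes 3, 4, and 5 (prior 1/5 each): that envelope was opened and seen not to hold the prize — ruled out; weight (1/5)·0 = 0 each.
The weights sum to 1/4.
So P(the cheque in envelope 2 | the presenter opened envelope 3, envelope 4, and envelope 5) = (1/20) / (1/4) = 1/5.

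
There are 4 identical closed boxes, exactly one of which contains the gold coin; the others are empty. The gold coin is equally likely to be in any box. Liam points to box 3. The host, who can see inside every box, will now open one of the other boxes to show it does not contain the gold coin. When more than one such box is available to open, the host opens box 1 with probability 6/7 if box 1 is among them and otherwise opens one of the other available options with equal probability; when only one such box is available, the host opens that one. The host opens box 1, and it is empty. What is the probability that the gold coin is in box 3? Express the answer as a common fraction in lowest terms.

Consider each possible location of the gold coin in turn.
If it is in box 1 (prior 1/4): the host opened box 1, so this case is ruled out; weight (1/4)·0 = 0.
If it is in any of boxes 2, 3, and 4 (prior 1/4 each): box 1 is available, opened with probability 6/7; weight (1/4)·(6/7) = 3/14 each.
The weights sum to 9/14.
So P(the gold coin in box 3 | the host opened box 1) = (3/14) / (9/14) = 1/3.

1/3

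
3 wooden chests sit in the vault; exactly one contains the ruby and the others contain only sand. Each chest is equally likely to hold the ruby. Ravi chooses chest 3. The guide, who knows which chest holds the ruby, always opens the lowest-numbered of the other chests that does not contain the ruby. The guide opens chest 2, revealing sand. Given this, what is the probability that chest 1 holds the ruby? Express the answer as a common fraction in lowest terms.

1

Consider each possible location of the ruby in turn.
If it is in chest 1 (prior 1/3): chest 2 is the lowest-numbered option available, probability 1; weight (1/3)·1 = 1/3.
If it is in chest 2 (prior 1/3): the guide opened chest 2, so this case is ruled out; weight (1/3)·0 = 0.
If it is in chest 3 (prior 1/3): the guide would have opened chest 1 instead, probability 0; weight (1/3)·0 = 0.
The weights sum to 1/3.
So P(the ruby in chest 1 | the guide opened chest 2) = (1/3) / (1/3) = 1.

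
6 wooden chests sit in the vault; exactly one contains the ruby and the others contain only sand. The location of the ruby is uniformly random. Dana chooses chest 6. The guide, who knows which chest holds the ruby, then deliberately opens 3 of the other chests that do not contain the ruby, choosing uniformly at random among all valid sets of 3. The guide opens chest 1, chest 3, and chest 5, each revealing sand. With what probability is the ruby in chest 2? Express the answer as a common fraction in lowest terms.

5/12

Condition on the true location of the ruby.
If it is in any of chests 1, 3, and 5 (prior 1/6 each): that chest was opened and seen not to hold the prize — ruled out; weight (1/6)·0 = 0 each.
If it is in either of chests 2 and 4 (prior 1/6 each): the guide has 4 equally likely choices, so probability 1/4; weight (1/6)·(1/4) = 1/24 each.
If it is in chest 6 (prior 1/6): the guide has 10 equally likely choices, so probability 1/10; weight (1/6)·(1/10) = 1/60.
The weights sum to 1/10.
So P(the ruby in chest 2 | the guide opened chest 1, chest 3, and chest 5) = (1/24) / (1/10) = 5/12.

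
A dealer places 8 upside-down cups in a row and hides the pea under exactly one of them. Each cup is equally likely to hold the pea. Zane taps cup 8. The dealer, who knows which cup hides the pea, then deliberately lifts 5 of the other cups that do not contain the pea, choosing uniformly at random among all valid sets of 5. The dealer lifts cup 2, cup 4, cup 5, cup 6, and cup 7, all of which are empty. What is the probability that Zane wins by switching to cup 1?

7/16

Condition on the true location of the pea.
If it is under either of cups 1 and 3 (prior 1/8 each): the dealer has 6 equally likely choices, so probability 1/6; weight (1/8)·(1/6) = 1/48 each.
If it is under any of cups 2, 4, 5, 6, and 7 (prior 1/8 each): that cup was opened and seen not to hold the prize — ruled out; weight (1/8)·0 = 0 each.
If it is under cup 8 (prior 1/8): the dealer has 21 equally likely choices, so probability 1/21; weight (1/8)·(1/21) = 1/168.
The weights sum to 1/21.
So P(the pea under cup 1 | the dealer opened cup 2, cup 4, cup 5, cup 6, and cup 7) = (1/48) / (1/21) = 7/16.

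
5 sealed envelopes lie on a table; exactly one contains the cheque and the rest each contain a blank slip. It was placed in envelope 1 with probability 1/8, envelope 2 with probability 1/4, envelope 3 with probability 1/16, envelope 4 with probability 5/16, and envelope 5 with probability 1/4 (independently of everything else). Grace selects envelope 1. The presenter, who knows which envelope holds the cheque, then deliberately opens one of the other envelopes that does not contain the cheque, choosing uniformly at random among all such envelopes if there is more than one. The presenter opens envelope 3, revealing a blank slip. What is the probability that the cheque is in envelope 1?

Condition on the true location of the cheque.
If it is in envelope 1 (prior 1/8): the presenter has 4 equally likely choices, so probability 1/4; weight (1/8)·(1/4) = 1/32.
If it is in either of envelopes 2 and 5 (prior 1/4 each): the presenter has 3 equally likely choices, so probability 1/3; weight (1/4)·(1/3) = 1/12 each.
If it is in envelope 3 (prior 1/16): the presenter opened envelope 3, so this case is ruled out; weight (1/16)·0 = 0.
If it is in envelope 4 (prior 5/16): the presenter has 3 equally likely choices, so probability 1/3; weight (5/16)·(1/3) = 5/48.
The weights sum to 29/96.
So P(the cheque in envelope 1 | the presenter opened envelope 3) = (1/32) / (29/96) = 3/29.

3/29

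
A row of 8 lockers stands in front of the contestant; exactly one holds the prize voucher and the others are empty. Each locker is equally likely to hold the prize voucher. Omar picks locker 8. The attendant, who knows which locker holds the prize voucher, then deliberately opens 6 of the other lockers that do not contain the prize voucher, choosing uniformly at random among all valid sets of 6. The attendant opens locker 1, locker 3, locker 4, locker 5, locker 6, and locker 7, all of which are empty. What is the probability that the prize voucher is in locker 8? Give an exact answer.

Apply Bayes' rule, conditioning on where the prize voucher actually is.
If it is in any of lockers 1, 3, 4, 5, 6, and 7 (prior 1/8 each): that locker was opened and seen not to hold the prize — ruled out; weight (1/8)·0 = 0 each.
If it is in locker 2 (prior 1/8): the attendant has no choice, probability 1; weight (1/8)·1 = 1/8.
If it is in locker 8 (prior 1/8): the attendant has 7 equally likely choices, so probability 1/7; weight (1/8)·(1/7) = 1/56.
The weights sum to 1/7.
So P(the prize voucher in locker 8 | the attendant opened locker 1, locker 3, locker 4, locker 5, locker 6, and locker 7) = (1/56) / (1/7) = 1/8.

1/8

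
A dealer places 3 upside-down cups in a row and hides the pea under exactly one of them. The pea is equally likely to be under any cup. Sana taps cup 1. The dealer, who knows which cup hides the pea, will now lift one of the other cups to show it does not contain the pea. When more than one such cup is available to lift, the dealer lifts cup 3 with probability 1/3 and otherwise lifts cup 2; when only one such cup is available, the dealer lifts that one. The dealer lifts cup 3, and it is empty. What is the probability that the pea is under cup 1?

1/4

Apply Bayes' rule, conditioning on where the pea actually is.
If it is under cup 1 (prior 1/3): cup 3 is available, opened with probability 1/3; weight (1/3)·(1/3) = 1/9.
If it is under cup 2 (prior 1/3): only cup 3 is available, probability 1; weight (1/3)·1 = 1/3.
If it is under cup 3 (prior 1/3): the dealer opened cup 3, so this case is ruled out; weight (1/3)·0 = 0.
The weights sum to 4/9.
So P(the pea under cup 1 | the dealer opened cup 3) = (1/9) / (4/9) = 1/4.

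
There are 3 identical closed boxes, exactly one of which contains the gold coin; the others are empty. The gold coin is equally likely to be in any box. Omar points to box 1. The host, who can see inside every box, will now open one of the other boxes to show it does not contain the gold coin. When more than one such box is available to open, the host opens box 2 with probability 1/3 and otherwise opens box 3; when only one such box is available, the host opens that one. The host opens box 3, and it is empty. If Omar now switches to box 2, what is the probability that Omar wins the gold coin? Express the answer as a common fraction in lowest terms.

3/5

Apply Bayes' rule, conditioning on where the gold coin actually is.
If it is in box 1 (prior 1/3): box 2 is available but not opened, probability 2/3; weight (1/3)·(2/3) = 2/9.
If it is in box 2 (prior 1/3): only box 3 is available, probability 1; weight (1/3)·1 = 1/3.
If it is in box 3 (prior 1/3): the host opened box 3, so this case is ruled out; weight (1/3)·0 = 0.
The weights sum to 5/9.
So P(the gold coin in box 2 | the host opened box 3) = (1/3) / (5/9) = 3/5.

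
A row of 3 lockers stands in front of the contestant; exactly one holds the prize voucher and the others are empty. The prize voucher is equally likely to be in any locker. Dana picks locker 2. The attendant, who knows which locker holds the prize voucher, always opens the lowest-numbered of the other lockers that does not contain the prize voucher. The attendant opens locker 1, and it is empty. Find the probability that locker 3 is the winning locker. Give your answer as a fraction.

1/2

Consider each possible location of the prize voucher in turn.
If it is in locker 1 (prior 1/3): the attendant opened locker 1, so this case is ruled out; weight (1/3)·0 = 0.
If it is in either of lockers 2 and 3 (prior 1/3 each): locker 1 is the lowest-numbered option available, probability 1; weight (1/3)·1 = 1/3 each.
The weights sum to 2/3.
So P(the prize voucher in locker 3 | the attendant opened locker 1) = (1/3) / (2/3) = 1/2.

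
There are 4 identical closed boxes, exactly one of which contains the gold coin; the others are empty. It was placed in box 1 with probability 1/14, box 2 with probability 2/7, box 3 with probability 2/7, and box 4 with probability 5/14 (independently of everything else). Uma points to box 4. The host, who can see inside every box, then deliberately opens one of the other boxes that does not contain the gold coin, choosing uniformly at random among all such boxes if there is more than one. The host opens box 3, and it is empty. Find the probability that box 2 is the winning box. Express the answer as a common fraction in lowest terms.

Condition on the true location of the gold coin.
If it is in box 1 (prior 1/14): the host has 2 equally likely choices, so probability 1/2; weight (1/14)·(1/2) = 1/28.
If it is in box 2 (prior 2/7): the host has 2 equally likely choices, so probability 1/2; weight (2/7)·(1/2) = 1/7.
If it is in box 3 (prior 2/7): the host opened box 3, so this case is ruled out; weight (2/7)·0 = 0.
If it is in box 4 (prior 5/14): the host has 3 equally likely choices, so probability 1/3; weight (5/14)·(1/3) = 5/42.
The weights sum to 25/84.
So P(the gold coin in box 2 | the host opened box 3) = (1/7) / (25/84) = 12/25.

12/25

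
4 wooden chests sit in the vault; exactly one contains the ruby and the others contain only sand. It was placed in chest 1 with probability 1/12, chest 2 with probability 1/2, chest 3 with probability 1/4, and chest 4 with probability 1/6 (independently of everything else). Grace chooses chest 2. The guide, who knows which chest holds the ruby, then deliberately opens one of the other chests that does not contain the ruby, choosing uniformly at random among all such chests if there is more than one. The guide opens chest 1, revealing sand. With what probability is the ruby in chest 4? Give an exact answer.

Consider each possible location of the ruby in turn.
If it is in chest 1 (prior 1/12): the guide opened chest 1, so this case is ruled out; weight (1/12)·0 = 0.
If it is in chest 2 (prior 1/2): the guide has 3 equally likely choices, so probability 1/3; weight (1/2)·(1/3) = 1/6.
If it is in chest 3 (prior 1/4): the guide has 2 equally likely choices, so probability 1/2; weight (1/4)·(1/2) = 1/8.
If it is in chest 4 (prior 1/6): the guide has 2 equally likely choices, so probability 1/2; weight (1/6)·(1/2) = 1/12.
The weights sum to 3/8.
So P(the ruby in chest 4 | the guide opened chest 1) = (1/12) / (3/8) = 2/9.

2/9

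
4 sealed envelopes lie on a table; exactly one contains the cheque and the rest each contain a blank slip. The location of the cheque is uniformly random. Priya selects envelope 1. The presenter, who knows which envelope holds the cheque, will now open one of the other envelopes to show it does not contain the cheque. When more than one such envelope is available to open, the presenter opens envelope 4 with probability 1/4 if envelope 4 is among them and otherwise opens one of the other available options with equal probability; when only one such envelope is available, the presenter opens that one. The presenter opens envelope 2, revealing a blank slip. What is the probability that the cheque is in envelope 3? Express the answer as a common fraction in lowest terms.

6/13

Consider each possible location of the cheque in turn.
If it is in envelope 1 (prior 1/4): envelope 4 is available but not opened; envelope 2 gets probability (1 − 1/4)/2 = 3/8; weight (1/4)·(3/8) = 3/32.
If it is in envelope 2 (prior 1/4): the presenter opened envelope 2, so this case is ruled out; weight (1/4)·0 = 0.
If it is in envelope 3 (prior 1/4): envelope 4 is available but not opened, probability 3/4; weight (1/4)·(3/4) = 3/16.
If it is in envelope 4 (prior 1/4): envelope 4 holds the prize so is unavailable; the presenter chooses uniformly among the 2 others, probability 1/2; weight (1/4)·(1/2) = 1/8.
The weights sum to 13/32.
So P(the cheque in envelope 3 | the presenter opened envelope 2) = (3/16) / (13/32) = 6/13.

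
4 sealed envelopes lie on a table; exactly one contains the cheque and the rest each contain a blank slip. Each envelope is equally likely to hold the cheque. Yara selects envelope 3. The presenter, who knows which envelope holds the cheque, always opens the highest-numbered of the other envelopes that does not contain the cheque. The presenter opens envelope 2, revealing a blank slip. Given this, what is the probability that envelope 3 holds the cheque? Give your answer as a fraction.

0

Apply Bayes' rule, conditioning on where the cheque actually is.
If it is in either of envelopes 1 and 3 (prior 1/4 each): the presenter would have opened envelope 4 instead, probability 0; weight (1/4)·0 = 0 each.
If it is in envelope 2 (prior 1/4): the presenter opened envelope 2, so this case is ruled out; weight (1/4)·0 = 0.
If it is in envelope 4 (prior 1/4): envelope 2 is the highest-numbered option available, probability 1; weight (1/4)·1 = 1/4.
The weights sum to 1/4.
So P(the cheque in envelope 3 | the presenter opened envelope 2) = 0 / (1/4) = 0.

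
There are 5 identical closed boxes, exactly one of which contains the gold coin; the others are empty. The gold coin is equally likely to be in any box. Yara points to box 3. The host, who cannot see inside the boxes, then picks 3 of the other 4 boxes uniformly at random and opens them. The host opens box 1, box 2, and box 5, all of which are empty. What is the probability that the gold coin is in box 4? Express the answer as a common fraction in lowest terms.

1/2

Consider each possible location of the gold coin in turn.
If it is in any of boxes 1, 2, and 5 (prior 1/5 each): that box was opened and seen not to hold the prize — ruled out; weight (1/5)·0 = 0 each.
If it is in either of boxes 3 and 4 (prior 1/5 each): the host picks exactly this set with probability 1/4 regardless, and none is the prize; weight (1/5)·(1/4) = 1/20 each.
The weights sum to 1/10.
So P(the gold coin in box 4 | the host opened box 1, box 2, and box 5) = (1/20) / (1/10) = 1/2.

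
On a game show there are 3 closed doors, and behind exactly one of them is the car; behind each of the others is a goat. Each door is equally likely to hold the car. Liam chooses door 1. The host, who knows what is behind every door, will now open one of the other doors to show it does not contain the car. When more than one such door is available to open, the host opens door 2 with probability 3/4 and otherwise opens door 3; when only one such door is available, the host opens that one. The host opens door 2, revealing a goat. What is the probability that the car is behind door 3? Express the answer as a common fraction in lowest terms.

4/7

Consider each possible location of the car in turn.
If it is behind door 1 (prior 1/3): door 2 is available, opened with probability 3/4; weight (1/3)·(3/4) = 1/4.
If it is behind door 2 (prior 1/3): the host opened door 2, so this case is ruled out; weight (1/3)·0 = 0.
If it is behind door 3 (prior 1/3): only door 2 is available, probability 1; weight (1/3)·1 = 1/3.
The weights sum to 7/12.
So P(the car behind door 3 | the host opened door 2) = (1/3) / (7/12) = 4/7.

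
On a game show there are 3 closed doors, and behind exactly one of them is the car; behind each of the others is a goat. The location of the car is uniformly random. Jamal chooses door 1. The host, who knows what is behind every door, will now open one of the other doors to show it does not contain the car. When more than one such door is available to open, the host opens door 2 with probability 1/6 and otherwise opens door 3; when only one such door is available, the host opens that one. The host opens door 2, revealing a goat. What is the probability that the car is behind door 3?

6/7

Consider each possible location of the car in turn.
If it is behind door 1 (prior 1/3): door 2 is available, opened with probability 1/6; weight (1/3)·(1/6) = 1/18.
If it is behind door 2 (prior 1/3): the host opened door 2, so this case is ruled out; weight (1/3)·0 = 0.
If it is behind door 3 (prior 1/3): only door 2 is available, probability 1; weight (1/3)·1 = 1/3.
The weights sum to 7/18.
So P(the car behind door 3 | the host opened door 2) = (1/3) / (7/18) = 6/7.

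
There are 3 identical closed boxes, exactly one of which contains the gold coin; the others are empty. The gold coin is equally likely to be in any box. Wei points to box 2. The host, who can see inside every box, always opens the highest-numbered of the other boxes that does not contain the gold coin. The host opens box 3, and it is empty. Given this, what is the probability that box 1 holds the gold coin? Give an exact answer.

1/2

Consider each possible location of the gold coin in turn.
If it is in either of boxes 1 and 2 (prior 1/3 each): box 3 is the highest-numbered option available, probability 1; weight (1/3)·1 = 1/3 each.
If it is in box 3 (prior 1/3): the host opened box 3, so this case is ruled out; weight (1/3)·0 = 0.
The weights sum to 2/3.
So P(the gold coin in box 1 | the host opened box 3) = (1/3) / (2/3) = 1/2.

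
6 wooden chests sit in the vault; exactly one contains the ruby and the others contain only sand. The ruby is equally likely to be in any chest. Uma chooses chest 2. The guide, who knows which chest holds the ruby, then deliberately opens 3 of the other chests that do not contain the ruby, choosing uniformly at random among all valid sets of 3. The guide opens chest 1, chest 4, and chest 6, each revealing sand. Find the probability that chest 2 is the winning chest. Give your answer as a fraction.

1/6

Consider each possible location of the ruby in turn.
If it is in any of chests 1, 4, and 6 (prior 1/6 each): that chest was opened and seen not to hold the prize — ruled out; weight (1/6)·0 = 0 each.
If it is in chest 2 (prior 1/6): the guide has 10 equally likely choices, so probability 1/10; weight (1/6)·(1/10) = 1/60.
If it is in either of chests 3 and 5 (prior 1/6 each): the guide has 4 equally likely choices, so probability 1/4; weight (1/6)·(1/4) = 1/24 each.
The weights sum to 1/10.
So P(the ruby in chest 2 | the guide opened chest 1, chest 4, and chest 6) = (1/60) / (1/10) = 1/6.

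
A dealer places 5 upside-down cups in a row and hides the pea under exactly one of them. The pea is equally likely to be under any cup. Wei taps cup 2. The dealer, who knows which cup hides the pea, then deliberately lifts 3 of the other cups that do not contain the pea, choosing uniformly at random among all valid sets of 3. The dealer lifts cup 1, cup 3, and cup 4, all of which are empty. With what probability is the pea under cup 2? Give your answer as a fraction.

1/5

Apply Bayes' rule, conditioning on where the pea actually is.
If it is under any of cups 1, 3, and 4 (prior 1/5 each): that cup was opened and seen not to hold the prize — ruled out; weight (1/5)·0 = 0 each.
If it is under cup 2 (prior 1/5): the dealer has 4 equally likely choices, so probability 1/4; weight (1/5)·(1/4) = 1/20.
If it is under cup 5 (prior 1/5): the dealer has no choice, probability 1; weight (1/5)·1 = 1/5.
The weights sum to 1/4.
So P(the pea under cup 2 | the dealer opened cup 1, cup 3, and cup 4) = (1/20) / (1/4) = 1/5.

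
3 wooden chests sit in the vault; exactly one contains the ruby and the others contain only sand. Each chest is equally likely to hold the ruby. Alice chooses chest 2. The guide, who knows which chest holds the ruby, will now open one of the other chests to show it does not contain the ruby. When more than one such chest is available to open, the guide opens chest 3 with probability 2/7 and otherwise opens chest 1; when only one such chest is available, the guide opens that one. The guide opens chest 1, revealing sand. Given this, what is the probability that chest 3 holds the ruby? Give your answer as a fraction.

7/12

Consider each possible location of the ruby in turn.
If it is in chest 1 (prior 1/3): the guide opened chest 1, so this case is ruled out; weight (1/3)·0 = 0.
If it is in chest 2 (prior 1/3): chest 3 is available but not opened, probability 5/7; weight (1/3)·(5/7) = 5/21.
If it is in chest 3 (prior 1/3): only chest 1 is available, probability 1; weight (1/3)·1 = 1/3.
The weights sum to 4/7.
So P(the ruby in chest 3 | the guide opened chest 1) = (1/3) / (4/7) = 7/12.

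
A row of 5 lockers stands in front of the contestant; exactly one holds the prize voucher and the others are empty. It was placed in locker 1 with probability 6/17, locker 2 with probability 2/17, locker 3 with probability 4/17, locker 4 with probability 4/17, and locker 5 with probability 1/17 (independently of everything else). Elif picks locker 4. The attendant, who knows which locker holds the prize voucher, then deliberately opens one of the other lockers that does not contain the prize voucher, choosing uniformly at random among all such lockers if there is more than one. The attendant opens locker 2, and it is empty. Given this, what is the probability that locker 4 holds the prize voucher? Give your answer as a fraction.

3/14

Condition on the true location of the prize voucher.
If it is in locker 1 (prior 6/17): the attendant has 3 equally likely choices, so probability 1/3; weight (6/17)·(1/3) = 2/17.
If it is in locker 2 (prior 2/17): the attendant opened locker 2, so this case is ruled out; weight (2/17)·0 = 0.
If it is in locker 3 (prior 4/17): the attendant has 3 equally likely choices, so probability 1/3; weight (4/17)·(1/3) = 4/51.
If it is in locker 4 (prior 4/17): the attendant has 4 equally likely choices, so probability 1/4; weight (4/17)·(1/4) = 1/17.
If it is in locker 5 (prior 1/17): the attendant has 3 equally likely choices, so probability 1/3; weight (1/17)·(1/3) = 1/51.
The weights sum to 14/51.
So P(the prize voucher in locker 4 | the attendant opened locker 2) = (1/17) / (14/51) = 3/14.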